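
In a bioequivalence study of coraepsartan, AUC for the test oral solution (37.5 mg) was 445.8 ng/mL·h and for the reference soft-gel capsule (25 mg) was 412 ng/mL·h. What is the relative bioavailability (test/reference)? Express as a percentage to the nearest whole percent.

F_rel = (AUC_test/D_test) / (AUC_ref/D_ref)
      = (445.8/37.5) / (412/25)
      = 11.888 / 16.48 = 0.7214 = 72.14%

F_rel = 72%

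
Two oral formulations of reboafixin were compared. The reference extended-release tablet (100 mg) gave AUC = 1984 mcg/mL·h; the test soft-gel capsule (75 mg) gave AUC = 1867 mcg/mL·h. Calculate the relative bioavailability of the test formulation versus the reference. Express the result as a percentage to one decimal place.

F_rel = (AUC_test/D_test) / (AUC_ref/D_ref)
      = (1867/75) / (1984/100)
      = 24.8933 / 19.84 = 1.2547 = 125.47%

F_rel = 125.5%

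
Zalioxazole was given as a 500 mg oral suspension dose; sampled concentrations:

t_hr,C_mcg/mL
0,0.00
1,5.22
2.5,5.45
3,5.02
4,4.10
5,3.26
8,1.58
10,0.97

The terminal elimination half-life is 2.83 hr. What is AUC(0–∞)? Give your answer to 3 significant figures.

AUC = 35.2 mcg/mL·hr

Trapezoidal AUC_0→10:
  [0→1]: (0.00+5.22)/2 × 1 = 2.61
  [1→2.5]: (5.22+5.45)/2 × 1.5 = 8.0025
  [2.5→3]: (5.45+5.02)/2 × 0.5 = 2.6175
  [3→4]: (5.02+4.10)/2 × 1 = 4.56
  [4→5]: (4.10+3.26)/2 × 1 = 3.68
  [5→8]: (3.26+1.58)/2 × 3 = 7.26
  [8→10]: (1.58+0.97)/2 × 2 = 2.55
  Sum = 31.28 mcg/mL·hr
k_e = ln2 / t½ = 0.693147 / 2.83 = 0.2449 hr^-1
Extrapolated tail: C_last / k_e = 0.97 / 0.2449 = 3.961
AUC_0→∞ = 31.28 + 3.961 = 35.241 mcg/mL·hr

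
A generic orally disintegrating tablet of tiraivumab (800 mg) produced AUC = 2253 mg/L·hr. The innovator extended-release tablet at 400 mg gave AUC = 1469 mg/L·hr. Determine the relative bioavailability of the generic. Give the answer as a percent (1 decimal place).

F_rel = 76.7%

F_rel = (AUC_test/D_test) / (AUC_ref/D_ref)
      = (2253/800) / (1469/400)
      = 2.81625 / 3.6725 = 0.7668 = 76.68%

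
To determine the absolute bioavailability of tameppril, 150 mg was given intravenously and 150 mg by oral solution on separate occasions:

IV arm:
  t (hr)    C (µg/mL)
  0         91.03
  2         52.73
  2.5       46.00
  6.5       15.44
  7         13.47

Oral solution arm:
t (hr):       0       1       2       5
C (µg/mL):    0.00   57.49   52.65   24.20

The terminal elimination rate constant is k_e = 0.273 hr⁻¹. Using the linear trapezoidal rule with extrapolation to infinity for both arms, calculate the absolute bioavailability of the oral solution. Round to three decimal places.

F = 0.827

Trapezoidal AUC_0→7 (IV):
  [0→2]: (91.03+52.73)/2 × 2 = 143.76
  [2→2.5]: (52.73+46.00)/2 × 0.5 = 24.6825
  [2.5→6.5]: (46.00+15.44)/2 × 4 = 122.88
  [6.5→7]: (15.44+13.47)/2 × 0.5 = 7.2275
  Sum = 298.55 µg/mL·hr
IV tail: 13.47/0.273 = 49.341; AUC_iv,0→∞ = 298.55 + 49.341 = 347.891 µg/mL·hr
Trapezoidal AUC_0→5 (oral solution):
  [0→1]: (0.00+57.49)/2 × 1 = 28.745
  [1→2]: (57.49+52.65)/2 × 1 = 55.07
  [2→5]: (52.65+24.20)/2 × 3 = 115.275
  Sum = 199.09 µg/mL·hr
oral solution tail: 24.20/0.273 = 88.645; AUC_ev,0→∞ = 199.09 + 88.645 = 287.735 µg/mL·hr
F = (AUC_ev/D_ev)/(AUC_iv/D_iv) = (287.735/150)/(347.891/150) = 1.91823/2.31927 = 0.8271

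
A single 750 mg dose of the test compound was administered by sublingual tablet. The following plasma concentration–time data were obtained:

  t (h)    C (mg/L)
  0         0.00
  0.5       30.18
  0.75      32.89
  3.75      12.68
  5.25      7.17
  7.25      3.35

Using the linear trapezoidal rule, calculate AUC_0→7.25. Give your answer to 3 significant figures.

Trapezoidal AUC_0→7.25:
  [0→0.5]: (0.00+30.18)/2 × 0.5 = 7.545
  [0.5→0.75]: (30.18+32.89)/2 × 0.25 = 7.88375
  [0.75→3.75]: (32.89+12.68)/2 × 3 = 68.355
  [3.75→5.25]: (12.68+7.17)/2 × 1.5 = 14.8875
  [5.25→7.25]: (7.17+3.35)/2 × 2 = 10.52
  Sum = 109.19125 mg/L·h

AUC = 109 mg/L·h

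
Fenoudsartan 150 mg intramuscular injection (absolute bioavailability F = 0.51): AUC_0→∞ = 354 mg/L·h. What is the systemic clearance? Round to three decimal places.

CL = 0.216 L/h

CL = F × Dose / AUC_0→∞
   = 0.51 × 150 / 354 = 0.216102 L/h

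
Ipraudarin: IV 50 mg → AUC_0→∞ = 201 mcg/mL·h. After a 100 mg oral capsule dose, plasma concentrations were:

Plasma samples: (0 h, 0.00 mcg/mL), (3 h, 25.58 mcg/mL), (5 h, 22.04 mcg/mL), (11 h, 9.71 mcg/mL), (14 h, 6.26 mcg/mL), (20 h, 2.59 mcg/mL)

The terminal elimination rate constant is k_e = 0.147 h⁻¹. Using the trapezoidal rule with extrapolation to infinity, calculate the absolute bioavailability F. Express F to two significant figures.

F = 0.62

Trapezoidal AUC_0→20 (oral capsule):
  [0→3]: (0.00+25.58)/2 × 3 = 38.37
  [3→5]: (25.58+22.04)/2 × 2 = 47.62
  [5→11]: (22.04+9.71)/2 × 6 = 95.25
  [11→14]: (9.71+6.26)/2 × 3 = 23.955
  [14→20]: (6.26+2.59)/2 × 6 = 26.55
  Sum = 231.745 mcg/mL·h
Tail: C_last/k_e = 2.59/0.147 = 17.619
AUC_0→∞ (oral capsule) = 231.745 + 17.619 = 249.364 mcg/mL·h
F = (AUC_ev/D_ev)/(AUC_iv/D_iv) = (249.364/100)/(201/50) = 2.49364/4.02 = 0.6203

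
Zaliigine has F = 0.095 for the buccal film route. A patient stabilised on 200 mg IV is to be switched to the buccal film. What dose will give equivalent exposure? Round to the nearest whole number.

D_buccal = 2105 mg

For equal systemic exposure: F × D_ev = D_iv
D_ev = D_iv / F = 200 / 0.095 = 2105.26 mg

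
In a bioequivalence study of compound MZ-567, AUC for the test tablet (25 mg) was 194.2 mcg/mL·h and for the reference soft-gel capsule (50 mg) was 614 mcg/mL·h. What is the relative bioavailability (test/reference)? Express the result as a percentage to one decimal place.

F_rel = 63.3%

F_rel = (AUC_test/D_test) / (AUC_ref/D_ref)
      = (194.2/25) / (614/50)
      = 7.768 / 12.28 = 0.6326 = 63.26%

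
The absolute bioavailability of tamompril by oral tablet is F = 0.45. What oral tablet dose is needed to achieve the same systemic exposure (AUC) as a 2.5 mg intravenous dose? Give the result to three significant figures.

For equal systemic exposure: F × D_ev = D_iv
D_ev = D_iv / F = 2.5 / 0.45 = 5.55556 mg

D_oral = 5.56 mg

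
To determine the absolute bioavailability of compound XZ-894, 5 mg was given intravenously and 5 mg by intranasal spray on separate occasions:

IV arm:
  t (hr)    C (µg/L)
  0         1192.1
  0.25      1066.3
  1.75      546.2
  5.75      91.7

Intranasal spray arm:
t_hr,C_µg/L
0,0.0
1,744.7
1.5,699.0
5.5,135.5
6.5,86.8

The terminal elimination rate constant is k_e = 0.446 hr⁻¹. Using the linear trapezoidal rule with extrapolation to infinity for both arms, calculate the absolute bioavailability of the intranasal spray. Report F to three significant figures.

Trapezoidal AUC_0→5.75 (IV):
  [0→0.25]: (1192.1+1066.3)/2 × 0.25 = 282.3
  [0.25→1.75]: (1066.3+546.2)/2 × 1.5 = 1209.375
  [1.75→5.75]: (546.2+91.7)/2 × 4 = 1275.8
  Sum = 2767.475 µg/L·hr
IV tail: 91.7/0.446 = 205.605; AUC_iv,0→∞ = 2767.475 + 205.605 = 2973.08 µg/L·hr
Trapezoidal AUC_0→6.5 (intranasal spray):
  [0→1]: (0.0+744.7)/2 × 1 = 372.35
  [1→1.5]: (744.7+699.0)/2 × 0.5 = 360.925
  [1.5→5.5]: (699.0+135.5)/2 × 4 = 1669.0
  [5.5→6.5]: (135.5+86.8)/2 × 1 = 111.15
  Sum = 2513.425 µg/L·hr
intranasal spray tail: 86.8/0.446 = 194.619; AUC_ev,0→∞ = 2513.425 + 194.619 = 2708.044 µg/L·hr
F = (AUC_ev/D_ev)/(AUC_iv/D_iv) = (2708.044/5)/(2973.08/5) = 541.6088/594.616 = 0.9109

F = 0.911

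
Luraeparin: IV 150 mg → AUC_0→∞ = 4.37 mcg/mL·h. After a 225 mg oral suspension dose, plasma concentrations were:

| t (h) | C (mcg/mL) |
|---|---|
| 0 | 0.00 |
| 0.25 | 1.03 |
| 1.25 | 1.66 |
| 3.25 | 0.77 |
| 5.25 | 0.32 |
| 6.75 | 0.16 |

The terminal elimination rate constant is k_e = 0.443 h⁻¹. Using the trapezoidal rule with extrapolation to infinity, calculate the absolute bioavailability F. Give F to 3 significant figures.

Trapezoidal AUC_0→6.75 (oral suspension):
  [0→0.25]: (0.00+1.03)/2 × 0.25 = 0.12875
  [0.25→1.25]: (1.03+1.66)/2 × 1 = 1.345
  [1.25→3.25]: (1.66+0.77)/2 × 2 = 2.43
  [3.25→5.25]: (0.77+0.32)/2 × 2 = 1.09
  [5.25→6.75]: (0.32+0.16)/2 × 1.5 = 0.36
  Sum = 5.35375 mcg/mL·h
Tail: C_last/k_e = 0.16/0.443 = 0.361
AUC_0→∞ (oral suspension) = 5.35375 + 0.361 = 5.71475 mcg/mL·h
F = (AUC_ev/D_ev)/(AUC_iv/D_iv) = (5.71475/225)/(4.37/150) = 0.0253989/0.0291333 = 0.8718

F = 0.872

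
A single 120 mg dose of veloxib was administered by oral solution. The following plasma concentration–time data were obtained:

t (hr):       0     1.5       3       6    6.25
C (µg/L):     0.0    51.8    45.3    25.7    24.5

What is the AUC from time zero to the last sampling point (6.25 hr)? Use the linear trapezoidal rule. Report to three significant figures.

AUC = 224 µg/L·hr

Trapezoidal AUC_0→6.25:
  [0→1.5]: (0.0+51.8)/2 × 1.5 = 38.85
  [1.5→3]: (51.8+45.3)/2 × 1.5 = 72.825
  [3→6]: (45.3+25.7)/2 × 3 = 106.5
  [6→6.25]: (25.7+24.5)/2 × 0.25 = 6.275
  Sum = 224.45 µg/L·hr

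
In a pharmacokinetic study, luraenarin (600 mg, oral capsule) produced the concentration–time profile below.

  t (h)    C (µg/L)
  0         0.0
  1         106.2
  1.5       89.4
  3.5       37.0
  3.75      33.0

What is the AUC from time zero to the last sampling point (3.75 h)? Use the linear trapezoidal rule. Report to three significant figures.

AUC = 237 µg/L·h

Trapezoidal AUC_0→3.75:
  [0→1]: (0.0+106.2)/2 × 1 = 53.1
  [1→1.5]: (106.2+89.4)/2 × 0.5 = 48.9
  [1.5→3.5]: (89.4+37.0)/2 × 2 = 126.4
  [3.5→3.75]: (37.0+33.0)/2 × 0.25 = 8.75
  Sum = 237.15 µg/L·h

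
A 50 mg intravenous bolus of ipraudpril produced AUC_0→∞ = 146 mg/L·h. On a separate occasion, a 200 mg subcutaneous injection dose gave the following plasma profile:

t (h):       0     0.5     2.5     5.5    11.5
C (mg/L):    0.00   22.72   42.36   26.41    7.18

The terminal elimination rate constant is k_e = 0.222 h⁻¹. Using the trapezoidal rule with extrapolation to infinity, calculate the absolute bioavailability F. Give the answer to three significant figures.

Trapezoidal AUC_0→11.5 (subcutaneous injection):
  [0→0.5]: (0.00+22.72)/2 × 0.5 = 5.68
  [0.5→2.5]: (22.72+42.36)/2 × 2 = 65.08
  [2.5→5.5]: (42.36+26.41)/2 × 3 = 103.155
  [5.5→11.5]: (26.41+7.18)/2 × 6 = 100.77
  Sum = 274.685 mg/L·h
Tail: C_last/k_e = 7.18/0.222 = 32.342
AUC_0→∞ (subcutaneous injection) = 274.685 + 32.342 = 307.027 mg/L·h
F = (AUC_ev/D_ev)/(AUC_iv/D_iv) = (307.027/200)/(146/50) = 1.535135/2.92 = 0.5257

F = 0.526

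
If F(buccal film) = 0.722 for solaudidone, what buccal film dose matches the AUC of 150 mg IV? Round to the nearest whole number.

D_buccal = 208 mg

For equal systemic exposure: F × D_ev = D_iv
D_ev = D_iv / F = 150 / 0.722 = 207.756 mg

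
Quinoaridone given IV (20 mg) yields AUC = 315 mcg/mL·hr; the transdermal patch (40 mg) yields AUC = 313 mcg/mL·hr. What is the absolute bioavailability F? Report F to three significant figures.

F = (AUC_ev / D_ev) / (AUC_iv / D_iv)
  = (313/40) / (315/20)
  = 7.825 / 15.75 = 0.4968

F = 0.497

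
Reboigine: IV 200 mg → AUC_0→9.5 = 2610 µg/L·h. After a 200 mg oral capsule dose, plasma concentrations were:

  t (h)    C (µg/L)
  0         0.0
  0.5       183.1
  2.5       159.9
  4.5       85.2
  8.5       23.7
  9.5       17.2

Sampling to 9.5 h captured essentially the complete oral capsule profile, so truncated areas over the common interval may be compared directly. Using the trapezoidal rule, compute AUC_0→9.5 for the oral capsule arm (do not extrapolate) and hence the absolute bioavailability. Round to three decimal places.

Trapezoidal AUC_0→9.5 (oral capsule):
  [0→0.5]: (0.0+183.1)/2 × 0.5 = 45.775
  [0.5→2.5]: (183.1+159.9)/2 × 2 = 343.0
  [2.5→4.5]: (159.9+85.2)/2 × 2 = 245.1
  [4.5→8.5]: (85.2+23.7)/2 × 4 = 217.8
  [8.5→9.5]: (23.7+17.2)/2 × 1 = 20.45
  Sum = 872.125 µg/L·h
F = (AUC_ev/D_ev)/(AUC_iv/D_iv) = (872.125/200)/(2610/200) = 4.360625/13.05 = 0.3341

F = 0.334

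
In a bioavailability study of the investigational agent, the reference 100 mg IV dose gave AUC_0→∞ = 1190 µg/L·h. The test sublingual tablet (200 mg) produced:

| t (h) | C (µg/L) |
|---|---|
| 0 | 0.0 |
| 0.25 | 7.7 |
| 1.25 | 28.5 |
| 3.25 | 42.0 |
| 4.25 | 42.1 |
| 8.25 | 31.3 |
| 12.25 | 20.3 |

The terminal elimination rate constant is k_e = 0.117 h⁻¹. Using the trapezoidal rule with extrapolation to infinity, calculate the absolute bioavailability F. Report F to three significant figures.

Trapezoidal AUC_0→12.25 (sublingual tablet):
  [0→0.25]: (0.0+7.7)/2 × 0.25 = 0.9625
  [0.25→1.25]: (7.7+28.5)/2 × 1 = 18.1
  [1.25→3.25]: (28.5+42.0)/2 × 2 = 70.5
  [3.25→4.25]: (42.0+42.1)/2 × 1 = 42.05
  [4.25→8.25]: (42.1+31.3)/2 × 4 = 146.8
  [8.25→12.25]: (31.3+20.3)/2 × 4 = 103.2
  Sum = 381.6125 µg/L·h
Tail: C_last/k_e = 20.3/0.117 = 173.504
AUC_0→∞ (sublingual tablet) = 381.6125 + 173.504 = 555.1165 µg/L·h
F = (AUC_ev/D_ev)/(AUC_iv/D_iv) = (555.1165/200)/(1190/100) = 2.7755825/11.9 = 0.2332

F = 0.233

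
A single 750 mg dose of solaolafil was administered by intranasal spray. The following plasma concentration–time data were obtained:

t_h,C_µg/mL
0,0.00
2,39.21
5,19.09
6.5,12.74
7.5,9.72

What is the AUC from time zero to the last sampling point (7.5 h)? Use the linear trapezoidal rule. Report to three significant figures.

Trapezoidal AUC_0→7.5:
  [0→2]: (0.00+39.21)/2 × 2 = 39.21
  [2→5]: (39.21+19.09)/2 × 3 = 87.45
  [5→6.5]: (19.09+12.74)/2 × 1.5 = 23.8725
  [6.5→7.5]: (12.74+9.72)/2 × 1 = 11.23
  Sum = 161.7625 µg/mL·h

AUC = 162 µg/mL·h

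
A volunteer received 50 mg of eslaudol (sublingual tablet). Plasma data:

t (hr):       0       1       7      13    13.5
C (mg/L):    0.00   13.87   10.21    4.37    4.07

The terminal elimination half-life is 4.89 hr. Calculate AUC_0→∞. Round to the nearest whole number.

Trapezoidal AUC_0→13.5:
  [0→1]: (0.00+13.87)/2 × 1 = 6.935
  [1→7]: (13.87+10.21)/2 × 6 = 72.24
  [7→13]: (10.21+4.37)/2 × 6 = 43.74
  [13→13.5]: (4.37+4.07)/2 × 0.5 = 2.11
  Sum = 125.025 mg/L·hr
k_e = ln2 / t½ = 0.693147 / 4.89 = 0.1417 hr^-1
Extrapolated tail: C_last / k_e = 4.07 / 0.1417 = 28.723
AUC_0→∞ = 125.025 + 28.723 = 153.748 mg/L·hr

AUC = 154 mg/L·hr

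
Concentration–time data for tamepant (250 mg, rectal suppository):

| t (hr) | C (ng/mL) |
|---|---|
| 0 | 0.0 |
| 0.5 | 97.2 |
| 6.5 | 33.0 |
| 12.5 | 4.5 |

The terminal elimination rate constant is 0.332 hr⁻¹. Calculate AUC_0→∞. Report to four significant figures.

AUC = 541.0 ng/mL·hr

Trapezoidal AUC_0→12.5:
  [0→0.5]: (0.0+97.2)/2 × 0.5 = 24.3
  [0.5→6.5]: (97.2+33.0)/2 × 6 = 390.6
  [6.5→12.5]: (33.0+4.5)/2 × 6 = 112.5
  Sum = 527.4 ng/mL·hr
Extrapolated tail: C_last / k_e = 4.5 / 0.332 = 13.554
AUC_0→∞ = 527.4 + 13.554 = 540.954 ng/mL·hr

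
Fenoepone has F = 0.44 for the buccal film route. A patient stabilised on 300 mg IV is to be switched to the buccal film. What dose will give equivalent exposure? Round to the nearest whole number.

D_buccal = 682 mg

For equal systemic exposure: F × D_ev = D_iv
D_ev = D_iv / F = 300 / 0.44 = 681.818 mg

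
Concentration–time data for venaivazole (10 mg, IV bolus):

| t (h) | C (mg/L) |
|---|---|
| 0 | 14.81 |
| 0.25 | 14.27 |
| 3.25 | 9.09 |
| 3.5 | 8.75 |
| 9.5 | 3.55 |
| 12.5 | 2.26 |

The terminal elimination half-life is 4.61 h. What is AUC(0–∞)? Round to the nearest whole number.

Trapezoidal AUC_0→12.5:
  [0→0.25]: (14.81+14.27)/2 × 0.25 = 3.635
  [0.25→3.25]: (14.27+9.09)/2 × 3 = 35.04
  [3.25→3.5]: (9.09+8.75)/2 × 0.25 = 2.23
  [3.5→9.5]: (8.75+3.55)/2 × 6 = 36.9
  [9.5→12.5]: (3.55+2.26)/2 × 3 = 8.715
  Sum = 86.52 mg/L·h
k_e = ln2 / t½ = 0.693147 / 4.61 = 0.1504 h^-1
Extrapolated tail: C_last / k_e = 2.26 / 0.1504 = 15.027
AUC_0→∞ = 86.52 + 15.027 = 101.547 mg/L·h

AUC = 102 mg/L·h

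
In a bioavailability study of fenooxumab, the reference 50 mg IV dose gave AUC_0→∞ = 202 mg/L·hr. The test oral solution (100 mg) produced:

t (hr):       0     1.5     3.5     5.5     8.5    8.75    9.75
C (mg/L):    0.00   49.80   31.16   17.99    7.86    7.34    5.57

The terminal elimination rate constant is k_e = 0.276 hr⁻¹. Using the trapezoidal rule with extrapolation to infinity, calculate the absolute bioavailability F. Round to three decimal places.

F = 0.581

Trapezoidal AUC_0→9.75 (oral solution):
  [0→1.5]: (0.00+49.80)/2 × 1.5 = 37.35
  [1.5→3.5]: (49.80+31.16)/2 × 2 = 80.96
  [3.5→5.5]: (31.16+17.99)/2 × 2 = 49.15
  [5.5→8.5]: (17.99+7.86)/2 × 3 = 38.775
  [8.5→8.75]: (7.86+7.34)/2 × 0.25 = 1.9
  [8.75→9.75]: (7.34+5.57)/2 × 1 = 6.455
  Sum = 214.59 mg/L·hr
Tail: C_last/k_e = 5.57/0.276 = 20.181
AUC_0→∞ (oral solution) = 214.59 + 20.181 = 234.771 mg/L·hr
F = (AUC_ev/D_ev)/(AUC_iv/D_iv) = (234.771/100)/(202/50) = 2.34771/4.04 = 0.5811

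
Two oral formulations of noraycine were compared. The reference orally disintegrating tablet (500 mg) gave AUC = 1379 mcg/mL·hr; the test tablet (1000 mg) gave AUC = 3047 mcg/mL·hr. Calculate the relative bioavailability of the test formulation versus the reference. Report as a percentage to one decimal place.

F_rel = 110.5%

F_rel = (AUC_test/D_test) / (AUC_ref/D_ref)
      = (3047/1000) / (1379/500)
      = 3.047 / 2.758 = 1.1048 = 110.48%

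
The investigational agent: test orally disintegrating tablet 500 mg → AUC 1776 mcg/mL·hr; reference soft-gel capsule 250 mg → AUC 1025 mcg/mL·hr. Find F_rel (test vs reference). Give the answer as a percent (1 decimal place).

F_rel = (AUC_test/D_test) / (AUC_ref/D_ref)
      = (1776/500) / (1025/250)
      = 3.552 / 4.1 = 0.8663 = 86.63%

F_rel = 86.6%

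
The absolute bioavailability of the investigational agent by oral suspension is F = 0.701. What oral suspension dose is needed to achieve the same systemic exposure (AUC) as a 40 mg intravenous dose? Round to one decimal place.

For equal systemic exposure: F × D_ev = D_iv
D_ev = D_iv / F = 40 / 0.701 = 57.0613 mg

D_oral = 57.1 mg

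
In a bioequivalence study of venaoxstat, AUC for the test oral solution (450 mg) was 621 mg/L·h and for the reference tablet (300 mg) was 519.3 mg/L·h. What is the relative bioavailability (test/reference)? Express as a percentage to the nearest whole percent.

F_rel = 80%

F_rel = (AUC_test/D_test) / (AUC_ref/D_ref)
      = (621/450) / (519.3/300)
      = 1.38 / 1.731 = 0.7972 = 79.72%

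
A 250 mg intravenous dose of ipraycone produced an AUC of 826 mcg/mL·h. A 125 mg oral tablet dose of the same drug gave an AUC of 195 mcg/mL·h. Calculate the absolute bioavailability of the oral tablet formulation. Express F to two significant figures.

F = 0.47

F = (AUC_ev / D_ev) / (AUC_iv / D_iv)
  = (195/125) / (826/250)
  = 1.56 / 3.304 = 0.4722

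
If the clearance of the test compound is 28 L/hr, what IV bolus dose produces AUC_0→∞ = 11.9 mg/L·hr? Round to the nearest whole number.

Dose_iv = CL × AUC_0→∞
     = 28 × 11.9 = 333.2 mg

Dose = 333 mg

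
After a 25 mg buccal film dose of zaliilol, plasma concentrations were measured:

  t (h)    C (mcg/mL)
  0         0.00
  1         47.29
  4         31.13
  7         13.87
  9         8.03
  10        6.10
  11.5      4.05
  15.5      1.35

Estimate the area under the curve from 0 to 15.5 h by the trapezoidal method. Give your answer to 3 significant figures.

Trapezoidal AUC_0→15.5:
  [0→1]: (0.00+47.29)/2 × 1 = 23.645
  [1→4]: (47.29+31.13)/2 × 3 = 117.63
  [4→7]: (31.13+13.87)/2 × 3 = 67.5
  [7→9]: (13.87+8.03)/2 × 2 = 21.9
  [9→10]: (8.03+6.10)/2 × 1 = 7.065
  [10→11.5]: (6.10+4.05)/2 × 1.5 = 7.6125
  [11.5→15.5]: (4.05+1.35)/2 × 4 = 10.8
  Sum = 256.1525 mcg/mL·h

AUC = 256 mcg/mL·h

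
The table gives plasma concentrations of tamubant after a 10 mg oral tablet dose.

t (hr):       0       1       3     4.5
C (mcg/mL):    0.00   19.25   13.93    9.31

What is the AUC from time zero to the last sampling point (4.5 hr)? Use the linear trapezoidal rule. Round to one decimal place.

Trapezoidal AUC_0→4.5:
  [0→1]: (0.00+19.25)/2 × 1 = 9.625
  [1→3]: (19.25+13.93)/2 × 2 = 33.18
  [3→4.5]: (13.93+9.31)/2 × 1.5 = 17.43
  Sum = 60.235 mcg/mL·hr

AUC = 60.2 mcg/mL·hr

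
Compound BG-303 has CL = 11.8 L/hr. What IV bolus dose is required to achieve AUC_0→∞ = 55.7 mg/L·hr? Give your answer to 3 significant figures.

Dose = 657 mg

Dose_iv = CL × AUC_0→∞
     = 11.8 × 55.7 = 657.26 mg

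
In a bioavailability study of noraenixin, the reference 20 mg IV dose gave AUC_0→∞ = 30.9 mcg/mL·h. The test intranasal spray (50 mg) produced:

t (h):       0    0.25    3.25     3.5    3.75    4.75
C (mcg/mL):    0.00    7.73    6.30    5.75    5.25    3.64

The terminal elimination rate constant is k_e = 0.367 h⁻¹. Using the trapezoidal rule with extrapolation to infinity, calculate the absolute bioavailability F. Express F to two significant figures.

Trapezoidal AUC_0→4.75 (intranasal spray):
  [0→0.25]: (0.00+7.73)/2 × 0.25 = 0.96625
  [0.25→3.25]: (7.73+6.30)/2 × 3 = 21.045
  [3.25→3.5]: (6.30+5.75)/2 × 0.25 = 1.50625
  [3.5→3.75]: (5.75+5.25)/2 × 0.25 = 1.375
  [3.75→4.75]: (5.25+3.64)/2 × 1 = 4.445
  Sum = 29.3375 mcg/mL·h
Tail: C_last/k_e = 3.64/0.367 = 9.918
AUC_0→∞ (intranasal spray) = 29.3375 + 9.918 = 39.2555 mcg/mL·h
F = (AUC_ev/D_ev)/(AUC_iv/D_iv) = (39.2555/50)/(30.9/20) = 0.78511/1.545 = 0.5082

F = 0.51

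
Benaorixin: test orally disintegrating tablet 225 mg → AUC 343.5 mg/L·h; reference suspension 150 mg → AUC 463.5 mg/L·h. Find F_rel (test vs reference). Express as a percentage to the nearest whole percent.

F_rel = 49%

F_rel = (AUC_test/D_test) / (AUC_ref/D_ref)
      = (343.5/225) / (463.5/150)
      = 1.52667 / 3.09 = 0.4941 = 49.41%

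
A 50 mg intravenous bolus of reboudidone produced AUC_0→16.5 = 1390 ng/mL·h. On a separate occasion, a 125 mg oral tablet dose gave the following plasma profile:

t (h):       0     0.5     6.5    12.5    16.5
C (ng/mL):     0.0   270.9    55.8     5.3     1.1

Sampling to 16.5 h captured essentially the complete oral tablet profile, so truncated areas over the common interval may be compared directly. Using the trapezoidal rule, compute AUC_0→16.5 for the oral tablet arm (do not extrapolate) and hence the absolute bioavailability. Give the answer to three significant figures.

F = 0.358

Trapezoidal AUC_0→16.5 (oral tablet):
  [0→0.5]: (0.0+270.9)/2 × 0.5 = 67.725
  [0.5→6.5]: (270.9+55.8)/2 × 6 = 980.1
  [6.5→12.5]: (55.8+5.3)/2 × 6 = 183.3
  [12.5→16.5]: (5.3+1.1)/2 × 4 = 12.8
  Sum = 1243.925 ng/mL·h
F = (AUC_ev/D_ev)/(AUC_iv/D_iv) = (1243.925/125)/(1390/50) = 9.9514/27.8 = 0.3580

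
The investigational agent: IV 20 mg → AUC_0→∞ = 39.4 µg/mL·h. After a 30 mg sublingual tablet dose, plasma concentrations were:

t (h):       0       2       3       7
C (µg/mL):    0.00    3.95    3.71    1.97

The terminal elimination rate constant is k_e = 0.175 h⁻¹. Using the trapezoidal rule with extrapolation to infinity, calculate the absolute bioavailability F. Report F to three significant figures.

F = 0.514

Trapezoidal AUC_0→7 (sublingual tablet):
  [0→2]: (0.00+3.95)/2 × 2 = 3.95
  [2→3]: (3.95+3.71)/2 × 1 = 3.83
  [3→7]: (3.71+1.97)/2 × 4 = 11.36
  Sum = 19.14 µg/mL·h
Tail: C_last/k_e = 1.97/0.175 = 11.257
AUC_0→∞ (sublingual tablet) = 19.14 + 11.257 = 30.397 µg/mL·h
F = (AUC_ev/D_ev)/(AUC_iv/D_iv) = (30.397/30)/(39.4/20) = 1.01323/1.97 = 0.5143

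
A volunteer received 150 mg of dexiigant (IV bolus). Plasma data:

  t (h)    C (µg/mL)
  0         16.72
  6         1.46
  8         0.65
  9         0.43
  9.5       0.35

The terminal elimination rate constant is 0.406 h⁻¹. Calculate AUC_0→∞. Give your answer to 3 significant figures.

Trapezoidal AUC_0→9.5:
  [0→6]: (16.72+1.46)/2 × 6 = 54.54
  [6→8]: (1.46+0.65)/2 × 2 = 2.11
  [8→9]: (0.65+0.43)/2 × 1 = 0.54
  [9→9.5]: (0.43+0.35)/2 × 0.5 = 0.195
  Sum = 57.385 µg/mL·h
Extrapolated tail: C_last / k_e = 0.35 / 0.406 = 0.862
AUC_0→∞ = 57.385 + 0.862 = 58.247 µg/mL·h

AUC = 58.2 µg/mL·h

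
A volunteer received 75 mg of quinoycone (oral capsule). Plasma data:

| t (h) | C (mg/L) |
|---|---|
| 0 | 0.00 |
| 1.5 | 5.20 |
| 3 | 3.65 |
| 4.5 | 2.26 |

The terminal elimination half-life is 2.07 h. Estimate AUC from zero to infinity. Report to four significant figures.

AUC = 21.72 mg/L·h

Trapezoidal AUC_0→4.5:
  [0→1.5]: (0.00+5.20)/2 × 1.5 = 3.9
  [1.5→3]: (5.20+3.65)/2 × 1.5 = 6.6375
  [3→4.5]: (3.65+2.26)/2 × 1.5 = 4.4325
  Sum = 14.97 mg/L·h
k_e = ln2 / t½ = 0.693147 / 2.07 = 0.3349 h^-1
Extrapolated tail: C_last / k_e = 2.26 / 0.3349 = 6.748
AUC_0→∞ = 14.97 + 6.748 = 21.718 mg/L·h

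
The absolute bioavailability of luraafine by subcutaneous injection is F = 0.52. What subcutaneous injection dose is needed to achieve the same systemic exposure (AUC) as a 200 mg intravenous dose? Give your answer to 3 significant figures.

For equal systemic exposure: F × D_ev = D_iv
D_ev = D_iv / F = 200 / 0.52 = 384.615 mg

D_subcutaneous = 385 mg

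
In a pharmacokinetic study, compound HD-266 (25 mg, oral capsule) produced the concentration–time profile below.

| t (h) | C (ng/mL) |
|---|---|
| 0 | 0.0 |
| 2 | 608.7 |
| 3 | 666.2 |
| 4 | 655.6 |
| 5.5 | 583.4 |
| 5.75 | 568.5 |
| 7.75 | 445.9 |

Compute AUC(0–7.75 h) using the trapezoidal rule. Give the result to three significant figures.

AUC = 3990 ng/mL·h

Trapezoidal AUC_0→7.75:
  [0→2]: (0.0+608.7)/2 × 2 = 608.7
  [2→3]: (608.7+666.2)/2 × 1 = 637.45
  [3→4]: (666.2+655.6)/2 × 1 = 660.9
  [4→5.5]: (655.6+583.4)/2 × 1.5 = 929.25
  [5.5→5.75]: (583.4+568.5)/2 × 0.25 = 143.9875
  [5.75→7.75]: (568.5+445.9)/2 × 2 = 1014.4
  Sum = 3994.6875 ng/mL·h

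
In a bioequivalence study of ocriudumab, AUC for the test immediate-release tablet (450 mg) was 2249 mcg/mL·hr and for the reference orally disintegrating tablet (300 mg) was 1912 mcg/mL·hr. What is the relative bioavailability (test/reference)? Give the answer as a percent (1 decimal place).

F_rel = (AUC_test/D_test) / (AUC_ref/D_ref)
      = (2249/450) / (1912/300)
      = 4.99778 / 6.37333 = 0.7842 = 78.42%

F_rel = 78.4%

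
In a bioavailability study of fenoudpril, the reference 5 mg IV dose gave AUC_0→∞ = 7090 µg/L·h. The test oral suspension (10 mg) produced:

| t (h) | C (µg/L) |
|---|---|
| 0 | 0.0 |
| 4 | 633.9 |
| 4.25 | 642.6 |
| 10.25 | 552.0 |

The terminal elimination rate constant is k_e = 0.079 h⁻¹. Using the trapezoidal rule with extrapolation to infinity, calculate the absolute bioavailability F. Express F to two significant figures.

Trapezoidal AUC_0→10.25 (oral suspension):
  [0→4]: (0.0+633.9)/2 × 4 = 1267.8
  [4→4.25]: (633.9+642.6)/2 × 0.25 = 159.5625
  [4.25→10.25]: (642.6+552.0)/2 × 6 = 3583.8
  Sum = 5011.1625 µg/L·h
Tail: C_last/k_e = 552.0/0.079 = 6987.342
AUC_0→∞ (oral suspension) = 5011.1625 + 6987.342 = 11998.5045 µg/L·h
F = (AUC_ev/D_ev)/(AUC_iv/D_iv) = (11998.5045/10)/(7090/5) = 1199.85/1418 = 0.8462

F = 0.85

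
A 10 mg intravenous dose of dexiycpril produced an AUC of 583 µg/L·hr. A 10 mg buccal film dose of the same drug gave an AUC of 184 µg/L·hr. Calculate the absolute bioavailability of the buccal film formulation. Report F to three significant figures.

F = (AUC_ev / D_ev) / (AUC_iv / D_iv)
  = (184/10) / (583/10)
  = 18.4 / 58.3 = 0.3156

F = 0.316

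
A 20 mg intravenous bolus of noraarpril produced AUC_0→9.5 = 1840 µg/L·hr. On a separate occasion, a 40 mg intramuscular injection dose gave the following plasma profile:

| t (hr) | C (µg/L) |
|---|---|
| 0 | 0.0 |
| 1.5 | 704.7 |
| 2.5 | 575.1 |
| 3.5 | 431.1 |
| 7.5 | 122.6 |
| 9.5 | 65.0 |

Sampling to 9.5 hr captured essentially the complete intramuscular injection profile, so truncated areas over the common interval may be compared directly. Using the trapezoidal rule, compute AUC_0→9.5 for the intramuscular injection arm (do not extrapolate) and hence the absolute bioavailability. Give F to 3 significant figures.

F = 0.806

Trapezoidal AUC_0→9.5 (intramuscular injection):
  [0→1.5]: (0.0+704.7)/2 × 1.5 = 528.525
  [1.5→2.5]: (704.7+575.1)/2 × 1 = 639.9
  [2.5→3.5]: (575.1+431.1)/2 × 1 = 503.1
  [3.5→7.5]: (431.1+122.6)/2 × 4 = 1107.4
  [7.5→9.5]: (122.6+65.0)/2 × 2 = 187.6
  Sum = 2966.525 µg/L·hr
F = (AUC_ev/D_ev)/(AUC_iv/D_iv) = (2966.525/40)/(1840/20) = 74.163125/92 = 0.8061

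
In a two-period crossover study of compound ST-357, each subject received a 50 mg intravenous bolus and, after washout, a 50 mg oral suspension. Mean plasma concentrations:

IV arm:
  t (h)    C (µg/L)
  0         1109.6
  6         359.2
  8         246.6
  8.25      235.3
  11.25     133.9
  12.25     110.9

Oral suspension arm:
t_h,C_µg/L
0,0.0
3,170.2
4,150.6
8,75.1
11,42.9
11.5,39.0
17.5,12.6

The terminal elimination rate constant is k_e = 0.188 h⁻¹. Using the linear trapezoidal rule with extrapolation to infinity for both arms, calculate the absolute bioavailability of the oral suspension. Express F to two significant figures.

F = 0.20

Trapezoidal AUC_0→12.25 (IV):
  [0→6]: (1109.6+359.2)/2 × 6 = 4406.4
  [6→8]: (359.2+246.6)/2 × 2 = 605.8
  [8→8.25]: (246.6+235.3)/2 × 0.25 = 60.2375
  [8.25→11.25]: (235.3+133.9)/2 × 3 = 553.8
  [11.25→12.25]: (133.9+110.9)/2 × 1 = 122.4
  Sum = 5748.6375 µg/L·h
IV tail: 110.9/0.188 = 589.894; AUC_iv,0→∞ = 5748.6375 + 589.894 = 6338.5315 µg/L·h
Trapezoidal AUC_0→17.5 (oral suspension):
  [0→3]: (0.0+170.2)/2 × 3 = 255.3
  [3→4]: (170.2+150.6)/2 × 1 = 160.4
  [4→8]: (150.6+75.1)/2 × 4 = 451.4
  [8→11]: (75.1+42.9)/2 × 3 = 177.0
  [11→11.5]: (42.9+39.0)/2 × 0.5 = 20.475
  [11.5→17.5]: (39.0+12.6)/2 × 6 = 154.8
  Sum = 1219.375 µg/L·h
oral suspension tail: 12.6/0.188 = 67.021; AUC_ev,0→∞ = 1219.375 + 67.021 = 1286.396 µg/L·h
F = (AUC_ev/D_ev)/(AUC_iv/D_iv) = (1286.396/50)/(6338.5315/50) = 25.72792/126.77063 = 0.2029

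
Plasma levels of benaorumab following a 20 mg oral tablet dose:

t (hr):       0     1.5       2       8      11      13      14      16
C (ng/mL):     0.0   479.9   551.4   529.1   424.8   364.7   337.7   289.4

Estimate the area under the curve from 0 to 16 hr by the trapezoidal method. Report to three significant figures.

Trapezoidal AUC_0→16:
  [0→1.5]: (0.0+479.9)/2 × 1.5 = 359.925
  [1.5→2]: (479.9+551.4)/2 × 0.5 = 257.825
  [2→8]: (551.4+529.1)/2 × 6 = 3241.5
  [8→11]: (529.1+424.8)/2 × 3 = 1430.85
  [11→13]: (424.8+364.7)/2 × 2 = 789.5
  [13→14]: (364.7+337.7)/2 × 1 = 351.2
  [14→16]: (337.7+289.4)/2 × 2 = 627.1
  Sum = 7057.9 ng/mL·hr

AUC = 7060 ng/mL·hr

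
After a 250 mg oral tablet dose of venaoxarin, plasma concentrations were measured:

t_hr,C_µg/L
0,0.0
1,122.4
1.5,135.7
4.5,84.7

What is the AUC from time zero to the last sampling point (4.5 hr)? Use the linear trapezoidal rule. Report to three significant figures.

AUC = 456 µg/L·hr

Trapezoidal AUC_0→4.5:
  [0→1]: (0.0+122.4)/2 × 1 = 61.2
  [1→1.5]: (122.4+135.7)/2 × 0.5 = 64.525
  [1.5→4.5]: (135.7+84.7)/2 × 3 = 330.6
  Sum = 456.325 µg/L·hr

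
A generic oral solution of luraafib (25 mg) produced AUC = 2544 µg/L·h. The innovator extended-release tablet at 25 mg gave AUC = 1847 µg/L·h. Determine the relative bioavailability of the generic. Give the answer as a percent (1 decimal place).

F_rel = (AUC_test/D_test) / (AUC_ref/D_ref)
      = (2544/25) / (1847/25)
      = 101.76 / 73.88 = 1.3774 = 137.74%

F_rel = 137.7%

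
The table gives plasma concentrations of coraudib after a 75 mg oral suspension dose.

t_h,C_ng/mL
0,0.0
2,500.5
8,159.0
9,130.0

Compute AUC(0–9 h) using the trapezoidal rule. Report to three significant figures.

AUC = 2620 ng/mL·h

Trapezoidal AUC_0→9:
  [0→2]: (0.0+500.5)/2 × 2 = 500.5
  [2→8]: (500.5+159.0)/2 × 6 = 1978.5
  [8→9]: (159.0+130.0)/2 × 1 = 144.5
  Sum = 2623.5 ng/mL·h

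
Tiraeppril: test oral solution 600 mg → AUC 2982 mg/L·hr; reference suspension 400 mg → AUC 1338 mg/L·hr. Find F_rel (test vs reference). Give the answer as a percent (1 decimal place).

F_rel = 148.6%

F_rel = (AUC_test/D_test) / (AUC_ref/D_ref)
      = (2982/600) / (1338/400)
      = 4.97 / 3.345 = 1.4858 = 148.58%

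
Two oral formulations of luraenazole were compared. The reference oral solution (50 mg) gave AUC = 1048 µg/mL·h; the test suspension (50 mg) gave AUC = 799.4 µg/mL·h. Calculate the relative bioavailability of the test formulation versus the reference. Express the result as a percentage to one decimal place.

F_rel = (AUC_test/D_test) / (AUC_ref/D_ref)
      = (799.4/50) / (1048/50)
      = 15.988 / 20.96 = 0.7628 = 76.28%

F_rel = 76.3%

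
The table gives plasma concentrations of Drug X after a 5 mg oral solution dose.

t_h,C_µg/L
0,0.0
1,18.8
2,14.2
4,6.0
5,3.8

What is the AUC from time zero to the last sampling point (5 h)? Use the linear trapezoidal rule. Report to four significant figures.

AUC = 51.00 µg/L·h

Trapezoidal AUC_0→5:
  [0→1]: (0.0+18.8)/2 × 1 = 9.4
  [1→2]: (18.8+14.2)/2 × 1 = 16.5
  [2→4]: (14.2+6.0)/2 × 2 = 20.2
  [4→5]: (6.0+3.8)/2 × 1 = 4.9
  Sum = 51.0 µg/L·h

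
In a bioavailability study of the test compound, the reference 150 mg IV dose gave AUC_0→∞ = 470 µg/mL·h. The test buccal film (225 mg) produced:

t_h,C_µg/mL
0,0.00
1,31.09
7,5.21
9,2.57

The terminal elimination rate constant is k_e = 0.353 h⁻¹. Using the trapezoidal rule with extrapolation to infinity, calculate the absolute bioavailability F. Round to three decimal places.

F = 0.198

Trapezoidal AUC_0→9 (buccal film):
  [0→1]: (0.00+31.09)/2 × 1 = 15.545
  [1→7]: (31.09+5.21)/2 × 6 = 108.9
  [7→9]: (5.21+2.57)/2 × 2 = 7.78
  Sum = 132.225 µg/mL·h
Tail: C_last/k_e = 2.57/0.353 = 7.280
AUC_0→∞ (buccal film) = 132.225 + 7.280 = 139.505 µg/mL·h
F = (AUC_ev/D_ev)/(AUC_iv/D_iv) = (139.505/225)/(470/150) = 0.620022/3.13333 = 0.1979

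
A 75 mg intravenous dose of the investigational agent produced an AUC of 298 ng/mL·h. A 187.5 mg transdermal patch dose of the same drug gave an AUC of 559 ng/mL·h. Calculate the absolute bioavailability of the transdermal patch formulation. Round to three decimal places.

F = (AUC_ev / D_ev) / (AUC_iv / D_iv)
  = (559/187.5) / (298/75)
  = 2.98133 / 3.97333 = 0.7503

F = 0.750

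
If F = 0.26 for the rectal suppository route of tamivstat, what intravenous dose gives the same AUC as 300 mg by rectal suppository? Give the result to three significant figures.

D_iv = 78.0 mg

Systemic exposure from an extravascular dose = F × D_ev, so the equivalent IV dose is F × D_ev.
D_iv = F × D_ev = 0.26 × 300 = 78 mg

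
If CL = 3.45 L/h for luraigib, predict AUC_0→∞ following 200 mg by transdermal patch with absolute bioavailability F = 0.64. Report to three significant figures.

AUC = 37.1 mg/L·h

AUC_0→∞ = F × Dose / CL
        = 0.64 × 200 / 3.45 = 37.1014 mg/L·h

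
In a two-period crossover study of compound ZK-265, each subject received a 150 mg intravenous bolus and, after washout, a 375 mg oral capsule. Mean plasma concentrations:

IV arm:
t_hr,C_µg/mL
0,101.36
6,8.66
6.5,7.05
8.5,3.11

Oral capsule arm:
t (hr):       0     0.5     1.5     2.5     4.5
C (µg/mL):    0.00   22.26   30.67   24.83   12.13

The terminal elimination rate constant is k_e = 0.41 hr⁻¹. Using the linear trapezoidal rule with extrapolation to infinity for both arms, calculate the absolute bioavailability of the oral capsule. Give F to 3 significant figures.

F = 0.144

Trapezoidal AUC_0→8.5 (IV):
  [0→6]: (101.36+8.66)/2 × 6 = 330.06
  [6→6.5]: (8.66+7.05)/2 × 0.5 = 3.9275
  [6.5→8.5]: (7.05+3.11)/2 × 2 = 10.16
  Sum = 344.1475 µg/mL·hr
IV tail: 3.11/0.41 = 7.585; AUC_iv,0→∞ = 344.1475 + 7.585 = 351.7325 µg/mL·hr
Trapezoidal AUC_0→4.5 (oral capsule):
  [0→0.5]: (0.00+22.26)/2 × 0.5 = 5.565
  [0.5→1.5]: (22.26+30.67)/2 × 1 = 26.465
  [1.5→2.5]: (30.67+24.83)/2 × 1 = 27.75
  [2.5→4.5]: (24.83+12.13)/2 × 2 = 36.96
  Sum = 96.74 µg/mL·hr
oral capsule tail: 12.13/0.41 = 29.585; AUC_ev,0→∞ = 96.74 + 29.585 = 126.325 µg/mL·hr
F = (AUC_ev/D_ev)/(AUC_iv/D_iv) = (126.325/375)/(351.7325/150) = 0.336867/2.34488 = 0.1437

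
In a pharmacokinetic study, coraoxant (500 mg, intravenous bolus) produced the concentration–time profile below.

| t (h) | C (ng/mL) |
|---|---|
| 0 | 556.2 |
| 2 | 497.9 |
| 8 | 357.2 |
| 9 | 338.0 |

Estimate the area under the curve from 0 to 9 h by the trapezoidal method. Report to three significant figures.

Trapezoidal AUC_0→9:
  [0→2]: (556.2+497.9)/2 × 2 = 1054.1
  [2→8]: (497.9+357.2)/2 × 6 = 2565.3
  [8→9]: (357.2+338.0)/2 × 1 = 347.6
  Sum = 3967.0 ng/mL·h

AUC = 3970 ng/mL·h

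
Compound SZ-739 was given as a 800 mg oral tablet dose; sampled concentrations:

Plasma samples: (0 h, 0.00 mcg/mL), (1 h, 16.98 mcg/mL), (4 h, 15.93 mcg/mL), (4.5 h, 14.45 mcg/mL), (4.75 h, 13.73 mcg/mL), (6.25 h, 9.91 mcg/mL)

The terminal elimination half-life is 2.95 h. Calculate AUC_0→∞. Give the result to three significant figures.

AUC = 129 mcg/mL·h

Trapezoidal AUC_0→6.25:
  [0→1]: (0.00+16.98)/2 × 1 = 8.49
  [1→4]: (16.98+15.93)/2 × 3 = 49.365
  [4→4.5]: (15.93+14.45)/2 × 0.5 = 7.595
  [4.5→4.75]: (14.45+13.73)/2 × 0.25 = 3.5225
  [4.75→6.25]: (13.73+9.91)/2 × 1.5 = 17.73
  Sum = 86.7025 mcg/mL·h
k_e = ln2 / t½ = 0.693147 / 2.95 = 0.2350 h^-1
Extrapolated tail: C_last / k_e = 9.91 / 0.235 = 42.170
AUC_0→∞ = 86.7025 + 42.170 = 128.8725 mcg/mL·h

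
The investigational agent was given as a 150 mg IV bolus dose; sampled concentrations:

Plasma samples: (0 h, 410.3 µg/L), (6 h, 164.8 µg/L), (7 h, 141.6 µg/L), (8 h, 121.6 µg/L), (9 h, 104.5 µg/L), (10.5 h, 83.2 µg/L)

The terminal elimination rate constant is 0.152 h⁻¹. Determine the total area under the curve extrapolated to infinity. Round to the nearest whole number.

Trapezoidal AUC_0→10.5:
  [0→6]: (410.3+164.8)/2 × 6 = 1725.3
  [6→7]: (164.8+141.6)/2 × 1 = 153.2
  [7→8]: (141.6+121.6)/2 × 1 = 131.6
  [8→9]: (121.6+104.5)/2 × 1 = 113.05
  [9→10.5]: (104.5+83.2)/2 × 1.5 = 140.775
  Sum = 2263.925 µg/L·h
Extrapolated tail: C_last / k_e = 83.2 / 0.152 = 547.368
AUC_0→∞ = 2263.925 + 547.368 = 2811.293 µg/L·h

AUC = 2811 µg/L·h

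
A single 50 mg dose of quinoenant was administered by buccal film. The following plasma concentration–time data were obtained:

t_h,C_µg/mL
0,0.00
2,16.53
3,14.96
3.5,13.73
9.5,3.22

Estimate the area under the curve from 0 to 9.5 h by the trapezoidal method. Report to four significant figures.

Trapezoidal AUC_0→9.5:
  [0→2]: (0.00+16.53)/2 × 2 = 16.53
  [2→3]: (16.53+14.96)/2 × 1 = 15.745
  [3→3.5]: (14.96+13.73)/2 × 0.5 = 7.1725
  [3.5→9.5]: (13.73+3.22)/2 × 6 = 50.85
  Sum = 90.2975 µg/mL·h

AUC = 90.30 µg/mL·h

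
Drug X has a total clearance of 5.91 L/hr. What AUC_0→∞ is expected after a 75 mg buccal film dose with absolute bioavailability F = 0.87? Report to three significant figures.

AUC_0→∞ = F × Dose / CL
        = 0.87 × 75 / 5.91 = 11.0406 mg/L·hr

AUC = 11.0 mg/L·hr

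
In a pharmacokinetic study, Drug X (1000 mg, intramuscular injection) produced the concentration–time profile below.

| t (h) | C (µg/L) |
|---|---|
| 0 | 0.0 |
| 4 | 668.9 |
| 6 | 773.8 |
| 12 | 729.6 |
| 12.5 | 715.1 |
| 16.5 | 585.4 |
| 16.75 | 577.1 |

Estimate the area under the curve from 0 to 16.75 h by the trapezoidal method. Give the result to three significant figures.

Trapezoidal AUC_0→16.75:
  [0→4]: (0.0+668.9)/2 × 4 = 1337.8
  [4→6]: (668.9+773.8)/2 × 2 = 1442.7
  [6→12]: (773.8+729.6)/2 × 6 = 4510.2
  [12→12.5]: (729.6+715.1)/2 × 0.5 = 361.175
  [12.5→16.5]: (715.1+585.4)/2 × 4 = 2601.0
  [16.5→16.75]: (585.4+577.1)/2 × 0.25 = 145.3125
  Sum = 10398.1875 µg/L·h

AUC = 10400 µg/L·h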